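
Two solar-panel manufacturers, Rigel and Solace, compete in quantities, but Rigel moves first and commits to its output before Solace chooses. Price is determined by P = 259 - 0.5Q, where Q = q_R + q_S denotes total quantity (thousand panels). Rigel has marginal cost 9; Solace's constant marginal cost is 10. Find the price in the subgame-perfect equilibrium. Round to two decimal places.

Solve by backward induction. Given q_R, the follower Solace maximises π_S = (259 - (1/2)q_R - (1/2)q_S)q_S - 10q_S.
Setting the follower's marginal profit to zero, 249 - (1/2)q_R - q_S = 0, i.e. q_S = (249 - (1/2)q_R).
The leader anticipates this reaction. Substituting into P = 259 - 0.5Q gives P = 269/2 - (1/4)q_R, so π_R = (269/2 - (1/4)q_R)q_R - 9q_R.
Maximising: ∂π_R/∂q_R = 251/2 - (1/2)q_R = 0, giving q_R = 251.
Then q_S = (249 - (1/2)·251) = 247/2.
Total output Q = 749/2, so price P = 259 - (1/2)·(749/2) = 287/4.

71.75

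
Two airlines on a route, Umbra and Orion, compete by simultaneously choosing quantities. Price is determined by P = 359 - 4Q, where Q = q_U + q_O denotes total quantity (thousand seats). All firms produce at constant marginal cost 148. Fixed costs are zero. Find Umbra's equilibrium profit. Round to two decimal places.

A representative firm's profit is π_i = q_i(359 - 4Q) - 148q_i.
First-order condition (treating rivals' output as given): 211 - 8q_i - 4q_j = 0.
By symmetry each firm produces the same amount; substituting q_j = q_i yields q_i = 211/12.
Price P = 359 - 4·(211/6) = 655/3.
Umbra's profit: (655/3 - 148)·(211/12) = 1236.6944.

1236.69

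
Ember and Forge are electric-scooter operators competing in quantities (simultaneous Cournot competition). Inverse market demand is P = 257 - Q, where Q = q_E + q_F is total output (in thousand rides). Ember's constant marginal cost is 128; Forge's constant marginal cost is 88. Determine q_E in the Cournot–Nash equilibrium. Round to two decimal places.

Ember's profit: π_E = (257 - Q)q_E - (128q_E). Setting ∂π_E/∂q_E = 0: 129 - 2q_E - (q_F) = 0.
Forge's profit: π_F = (257 - Q)q_F - (88q_F). Setting ∂π_F/∂q_F = 0: 169 - 2q_F - (q_E) = 0.
So q_E = (129 - q_F)/2 and q_F = (169 - q_E)/2.
Substituting one into the other gives q_E = 89/3 and q_F = 209/3.

29.67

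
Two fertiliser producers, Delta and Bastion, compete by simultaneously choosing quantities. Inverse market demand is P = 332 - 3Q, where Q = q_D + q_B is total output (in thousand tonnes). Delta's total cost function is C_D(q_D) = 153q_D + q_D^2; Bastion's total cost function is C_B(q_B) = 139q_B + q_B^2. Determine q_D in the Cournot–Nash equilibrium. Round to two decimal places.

15.51

Delta's profit: π_D = (332 - 3Q)q_D - (153q_D + q_D²). Setting ∂π_D/∂q_D = 0: 179 - 8q_D - 3(q_B) = 0.
Bastion's first-order condition: 193 - 8q_B - 3(q_D) = 0.
Best responses: q_D = (179 - 3q_B)/8, q_B = (193 - 3q_D)/8.
Substituting one into the other gives q_D = 853/55 and q_B = 1007/55.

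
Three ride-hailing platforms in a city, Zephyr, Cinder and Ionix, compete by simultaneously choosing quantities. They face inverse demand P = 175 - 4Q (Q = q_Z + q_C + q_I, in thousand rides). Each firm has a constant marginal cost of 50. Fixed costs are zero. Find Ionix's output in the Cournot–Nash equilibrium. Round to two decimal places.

A representative firm's profit is π_i = q_i(175 - 4Q) - 50q_i.
First-order condition (treating rivals' output as given): 125 - 8q_i - 4·Σ_{j≠i} q_j = 0.
By symmetry each firm produces the same amount; substituting Σ_{j≠i} q_j = 2q_i yields q_i = 125/16.

7.81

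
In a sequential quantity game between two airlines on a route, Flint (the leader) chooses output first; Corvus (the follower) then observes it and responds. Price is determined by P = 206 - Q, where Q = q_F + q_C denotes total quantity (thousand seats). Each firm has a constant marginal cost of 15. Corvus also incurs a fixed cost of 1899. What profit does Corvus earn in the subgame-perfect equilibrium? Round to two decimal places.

381.06

Solve by backward induction. Given q_F, the follower Corvus maximises π_C = (206 - q_F - q_C)q_C - 15q_C.
Follower FOC: 191 - q_F - 2q_C = 0, so q_C(q_F) = (191 - q_F)/2.
Flint substitutes q_C(q_F) into its own profit: π_F = q_F(206 - q_F - (191 - q_F)/2) - 15q_F = (221/2 - (1/2)q_F)q_F - 15q_F.
The leader's first-order condition 191/2 - q_F = 0 yields q_F = 191/2.
Then q_C = (191 - 191/2)/2 = 191/4.
Price P = 206 - 573/4 = 251/4.
Corvus's profit: (251/4 - 15)·(191/4) - 1899 = 381.0625.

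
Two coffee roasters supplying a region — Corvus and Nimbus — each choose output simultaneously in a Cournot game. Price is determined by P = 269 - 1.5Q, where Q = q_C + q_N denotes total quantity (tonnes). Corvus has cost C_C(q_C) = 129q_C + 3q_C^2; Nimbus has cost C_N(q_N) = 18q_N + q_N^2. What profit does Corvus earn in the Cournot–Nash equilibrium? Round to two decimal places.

Corvus's profit: π_C = (269 - 1.5Q)q_C - (129q_C + 3q_C²). Setting ∂π_C/∂q_C = 0: 140 - 9q_C - (3/2)(q_N) = 0.
Nimbus's profit: π_N = (269 - 1.5Q)q_N - (18q_N + q_N²). Setting ∂π_N/∂q_N = 0: 251 - 5q_N - (3/2)(q_C) = 0.
Rearranging gives the reaction functions q_C = (140 - (3/2)q_N)/9 and q_N = (251 - (3/2)q_C)/5.
Solving the pair: q_C = 1294/171, q_N = 47.9298.
Price P = 269 - (3/2)·55.4971 = 185.7544.
Corvus's profit: 185.7544·(1294/171) - 129·(1294/171) - 3(1294/171)² = 257.6848.

257.68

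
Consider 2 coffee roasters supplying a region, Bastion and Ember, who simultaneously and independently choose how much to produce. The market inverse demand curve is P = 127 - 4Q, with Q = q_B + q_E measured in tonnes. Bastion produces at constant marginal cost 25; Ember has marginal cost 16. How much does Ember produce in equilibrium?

10

Bastion's profit: π_B = (127 - 4Q)q_B - (25q_B). Setting ∂π_B/∂q_B = 0: 102 - 8q_B - 4(q_E) = 0.
Ember's profit: π_E = (127 - 4Q)q_E - (16q_E). Setting ∂π_E/∂q_E = 0: 111 - 8q_E - 4(q_B) = 0.
Best responses: q_B = (102 - 4q_E)/8, q_E = (111 - 4q_B)/8.
Substituting one into the other gives q_B = 31/4 and q_E = 10.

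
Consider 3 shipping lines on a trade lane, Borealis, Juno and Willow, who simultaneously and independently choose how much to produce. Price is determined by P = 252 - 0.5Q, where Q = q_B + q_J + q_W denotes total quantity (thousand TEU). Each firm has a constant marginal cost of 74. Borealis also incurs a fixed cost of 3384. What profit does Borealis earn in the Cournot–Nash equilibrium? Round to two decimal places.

A representative firm's profit is π_i = q_i(252 - 0.5Q) - 74q_i.
First-order condition (treating rivals' output as given): 178 - q_i - (1/2)·Σ_{j≠i} q_j = 0.
With identical firms every q_j equals q_i, so Σ_{j≠i} q_j = 2q_i and 178 = 2q_i, giving q_i = 89.
Price P = 252 - (1/2)·267 = 237/2.
Borealis's profit: (237/2 - 74)·89 - 3384 = 1153/2.

576.50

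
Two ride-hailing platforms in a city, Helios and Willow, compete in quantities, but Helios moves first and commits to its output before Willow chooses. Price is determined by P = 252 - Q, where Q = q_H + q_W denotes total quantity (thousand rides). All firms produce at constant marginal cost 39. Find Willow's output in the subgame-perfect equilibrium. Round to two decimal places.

53.25

The follower Willow best-responds to any q_H: π_W = (252 - Q)q_W - 39q_W.
Follower FOC: 213 - q_H - 2q_W = 0, so q_W(q_H) = (213 - q_H)/2.
Helios substitutes q_W(q_H) into its own profit: π_H = q_H(252 - q_H - (213 - q_H)/2) - 39q_H = (291/2 - (1/2)q_H)q_H - 39q_H.
The leader's first-order condition 213/2 - q_H = 0 yields q_H = 213/2.
Then q_W = (213 - 213/2)/2 = 213/4.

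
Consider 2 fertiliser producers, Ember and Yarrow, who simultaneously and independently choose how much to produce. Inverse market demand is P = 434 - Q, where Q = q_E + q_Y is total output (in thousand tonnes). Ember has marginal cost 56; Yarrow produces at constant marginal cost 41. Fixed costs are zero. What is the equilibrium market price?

177

Ember's profit: π_E = (434 - Q)q_E - (56q_E). Setting ∂π_E/∂q_E = 0: 378 - 2q_E - (q_Y) = 0.
Yarrow's first-order condition: 393 - 2q_Y - (q_E) = 0.
Best responses: q_E = (378 - q_Y)/2, q_Y = (393 - q_E)/2.
Substituting one into the other gives q_E = 121 and q_Y = 136.
Total output Q = 257, so price P = 434 - 257 = 177.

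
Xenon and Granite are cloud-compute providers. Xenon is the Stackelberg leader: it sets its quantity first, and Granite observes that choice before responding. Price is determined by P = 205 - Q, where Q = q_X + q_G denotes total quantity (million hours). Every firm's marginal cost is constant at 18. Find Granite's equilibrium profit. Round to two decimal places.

Solve by backward induction. Given q_X, the follower Granite maximises π_G = (205 - q_X - q_G)q_G - 18q_G.
Setting the follower's marginal profit to zero, 187 - q_X - 2q_G = 0, i.e. q_G = (187 - q_X)/2.
The leader anticipates this reaction. Substituting into P = 205 - Q gives P = 223/2 - (1/2)q_X, so π_X = (223/2 - (1/2)q_X)q_X - 18q_X.
The leader's first-order condition 187/2 - q_X = 0 yields q_X = 187/2.
Then q_G = (187 - 187/2)/2 = 187/4.
Price P = 205 - 561/4 = 259/4.
Granite's profit: (259/4 - 18)·(187/4) = 2185.5625.

2185.56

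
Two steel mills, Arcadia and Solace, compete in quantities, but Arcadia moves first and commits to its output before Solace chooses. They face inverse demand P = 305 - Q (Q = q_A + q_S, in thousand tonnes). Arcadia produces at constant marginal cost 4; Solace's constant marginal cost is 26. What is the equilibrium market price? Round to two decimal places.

The follower Solace best-responds to any q_A: π_S = (305 - Q)q_S - 26q_S.
Setting the follower's marginal profit to zero, 279 - q_A - 2q_S = 0, i.e. q_S = (279 - q_A)/2.
The leader anticipates this reaction. Substituting into P = 305 - Q gives P = 331/2 - (1/2)q_A, so π_A = (331/2 - (1/2)q_A)q_A - 4q_A.
Maximising: ∂π_A/∂q_A = 323/2 - q_A = 0, giving q_A = 323/2.
Then q_S = (279 - 323/2)/2 = 235/4.
Total output Q = 881/4, so price P = 305 - 881/4 = 339/4.

84.75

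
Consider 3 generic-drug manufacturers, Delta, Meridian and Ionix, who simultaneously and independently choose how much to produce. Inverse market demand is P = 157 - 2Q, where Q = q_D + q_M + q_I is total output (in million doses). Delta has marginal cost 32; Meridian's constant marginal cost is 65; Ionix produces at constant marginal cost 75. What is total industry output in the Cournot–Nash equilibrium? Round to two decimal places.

37.38

Delta's profit: π_D = (157 - 2Q)q_D - (32q_D). Setting ∂π_D/∂q_D = 0: 125 - 4q_D - 2(q_M + q_I) = 0.
Meridian's profit: π_M = (157 - 2Q)q_M - (65q_M). Setting ∂π_M/∂q_M = 0: 92 - 4q_M - 2(q_D + q_I) = 0.
Ionix's first-order condition: 82 - 4q_I - 2(q_D + q_M) = 0.
Adding the 3 first-order conditions: 299 − 8Q = 0, so Q = 299/8.
Back-substituting: q_D = (125 − 299/4)/2 = 201/8, q_M = (92 − 299/4)/2 = 69/8, q_I = (82 − 299/4)/2 = 29/8.
Total output Q = 201/8 + 69/8 + 29/8 = 299/8.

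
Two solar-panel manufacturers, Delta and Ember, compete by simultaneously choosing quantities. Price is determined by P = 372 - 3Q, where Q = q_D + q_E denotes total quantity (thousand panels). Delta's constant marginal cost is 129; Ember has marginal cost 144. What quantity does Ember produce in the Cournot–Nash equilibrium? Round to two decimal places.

Delta's profit: π_D = (372 - 3Q)q_D - (129q_D). Setting ∂π_D/∂q_D = 0: 243 - 6q_D - 3(q_E) = 0.
Ember's first-order condition: 228 - 6q_E - 3(q_D) = 0.
So q_D = (243 - 3q_E)/6 and q_E = (228 - 3q_D)/6.
Substituting one into the other gives q_D = 86/3 and q_E = 71/3.

23.67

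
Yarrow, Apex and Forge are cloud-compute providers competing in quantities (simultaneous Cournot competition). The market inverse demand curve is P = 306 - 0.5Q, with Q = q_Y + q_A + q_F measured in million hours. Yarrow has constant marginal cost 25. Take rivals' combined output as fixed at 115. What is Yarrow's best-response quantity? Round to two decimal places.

With rivals' combined output fixed at 115, Yarrow's profit is π_Y = (306 - (1/2)·115 - (1/2)q_Y)q_Y - (25q_Y) = (497/2 - (1/2)q_Y)q_Y - (25q_Y).
∂π_Y/∂q_Y = 447/2 - q_Y = 0, so q_Y = 447/2.

223.50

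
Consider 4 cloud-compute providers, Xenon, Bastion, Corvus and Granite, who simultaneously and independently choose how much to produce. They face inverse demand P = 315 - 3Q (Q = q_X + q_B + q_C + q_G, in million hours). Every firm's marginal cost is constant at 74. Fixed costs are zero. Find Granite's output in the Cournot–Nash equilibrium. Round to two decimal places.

A representative firm's profit is π_i = q_i(315 - 3Q) - 74q_i.
Setting ∂π_i/∂q_i = 0 with rivals' quantities fixed: 241 - 6q_i - 3·Σ_{j≠i} q_j = 0.
With identical firms every q_j equals q_i, so Σ_{j≠i} q_j = 3q_i and 241 = 15q_i, giving q_i = 241/15.

16.07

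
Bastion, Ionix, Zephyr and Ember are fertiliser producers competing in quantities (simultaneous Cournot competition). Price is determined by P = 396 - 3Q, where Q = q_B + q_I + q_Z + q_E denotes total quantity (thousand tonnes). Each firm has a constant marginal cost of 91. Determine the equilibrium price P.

Each firm earns π_i = (396 - 3Q)q_i - 91q_i.
First-order condition (treating rivals' output as given): 305 - 6q_i - 3·Σ_{j≠i} q_j = 0.
By symmetry each firm produces the same amount; substituting Σ_{j≠i} q_j = 3q_i yields q_i = 305/15 = 61/3.
Total output Q = 244/3, so price P = 396 - 3·(244/3) = 152.

152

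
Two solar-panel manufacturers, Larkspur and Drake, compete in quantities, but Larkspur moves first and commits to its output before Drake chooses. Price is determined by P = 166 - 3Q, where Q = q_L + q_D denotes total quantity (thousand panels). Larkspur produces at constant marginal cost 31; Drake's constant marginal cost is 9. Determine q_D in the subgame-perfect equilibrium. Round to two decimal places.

Solve by backward induction. Given q_L, the follower Drake maximises π_D = (166 - 3q_L - 3q_D)q_D - 9q_D.
Setting the follower's marginal profit to zero, 157 - 3q_L - 6q_D = 0, i.e. q_D = (157 - 3q_L)/6.
Larkspur substitutes q_D(q_L) into its own profit: π_L = q_L(166 - 3q_L - (157 - 3q_L)/2) - 31q_L = (175/2 - (3/2)q_L)q_L - 31q_L.
Leader FOC: 113/2 - 3q_L = 0, so q_L = 113/6.
Then q_D = (157 - 3·(113/6))/6 = 67/4.

16.75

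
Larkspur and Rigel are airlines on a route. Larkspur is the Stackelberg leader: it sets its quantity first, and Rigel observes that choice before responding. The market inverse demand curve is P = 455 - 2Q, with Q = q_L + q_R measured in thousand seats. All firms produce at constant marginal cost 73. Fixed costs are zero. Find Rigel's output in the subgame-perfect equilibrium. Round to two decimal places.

The follower Rigel best-responds to any q_L: π_R = (455 - 2Q)q_R - 73q_R.
∂π_R/∂q_R = 382 - 2q_L - 4q_R = 0 gives the reaction function q_R = (382 - 2q_L)/4.
Larkspur substitutes q_R(q_L) into its own profit: π_L = q_L(455 - 2q_L - (382 - 2q_L)/2) - 73q_L = (264 - q_L)q_L - 73q_L.
Maximising: ∂π_L/∂q_L = 191 - 2q_L = 0, giving q_L = 191/2.
Then q_R = (382 - 2·(191/2))/4 = 191/4.

47.75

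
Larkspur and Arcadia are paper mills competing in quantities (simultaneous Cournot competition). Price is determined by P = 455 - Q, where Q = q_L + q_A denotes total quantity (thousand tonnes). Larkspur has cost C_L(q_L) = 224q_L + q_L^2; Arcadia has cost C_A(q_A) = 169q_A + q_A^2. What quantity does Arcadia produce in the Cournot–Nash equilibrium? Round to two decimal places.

Larkspur's profit: π_L = (455 - Q)q_L - (224q_L + q_L²). Setting ∂π_L/∂q_L = 0: 231 - 4q_L - (q_A) = 0.
Arcadia's profit: π_A = (455 - Q)q_A - (169q_A + q_A²). Setting ∂π_A/∂q_A = 0: 286 - 4q_A - (q_L) = 0.
Rearranging gives the reaction functions q_L = (231 - q_A)/4 and q_A = (286 - q_L)/4.
Substituting one into the other gives q_L = 638/15 and q_A = 913/15.

60.87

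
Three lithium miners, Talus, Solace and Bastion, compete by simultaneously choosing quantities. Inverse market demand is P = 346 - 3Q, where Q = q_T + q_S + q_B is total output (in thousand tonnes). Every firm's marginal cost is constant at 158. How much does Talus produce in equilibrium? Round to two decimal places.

A representative firm's profit is π_i = q_i(346 - 3Q) - 158q_i.
Setting ∂π_i/∂q_i = 0 with rivals' quantities fixed: 188 - 6q_i - 3·Σ_{j≠i} q_j = 0.
By symmetry each firm produces the same amount; substituting Σ_{j≠i} q_j = 2q_i yields q_i = 188/12 = 47/3.

15.67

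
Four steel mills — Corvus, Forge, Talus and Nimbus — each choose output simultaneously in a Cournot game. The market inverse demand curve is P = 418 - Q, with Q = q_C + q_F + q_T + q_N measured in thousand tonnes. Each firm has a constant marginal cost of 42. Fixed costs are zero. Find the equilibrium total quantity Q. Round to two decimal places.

300.80

A representative firm's profit is π_i = q_i(418 - Q) - 42q_i.
Setting ∂π_i/∂q_i = 0 with rivals' quantities fixed: 376 - 2q_i - Σ_{j≠i} q_j = 0.
With identical firms every q_j equals q_i, so Σ_{j≠i} q_j = 3q_i and 376 = 5q_i, giving q_i = 376/5.
Total output Q = 376/5 + 376/5 + 376/5 + 376/5 = 1504/5.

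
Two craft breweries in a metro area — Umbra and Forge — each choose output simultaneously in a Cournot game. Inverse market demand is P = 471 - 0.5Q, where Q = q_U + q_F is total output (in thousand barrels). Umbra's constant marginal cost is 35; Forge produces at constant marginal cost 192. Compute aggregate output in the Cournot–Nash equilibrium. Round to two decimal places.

Umbra's profit: π_U = (471 - 0.5Q)q_U - (35q_U). Setting ∂π_U/∂q_U = 0: 436 - q_U - (1/2)(q_F) = 0.
Forge's profit: π_F = (471 - 0.5Q)q_F - (192q_F). Setting ∂π_F/∂q_F = 0: 279 - q_F - (1/2)(q_U) = 0.
Best responses: q_U = (436 - (1/2)q_F), q_F = (279 - (1/2)q_U).
Solving the pair: q_U = 1186/3, q_F = 244/3.
Total output Q = 1186/3 + 244/3 = 1430/3.

476.67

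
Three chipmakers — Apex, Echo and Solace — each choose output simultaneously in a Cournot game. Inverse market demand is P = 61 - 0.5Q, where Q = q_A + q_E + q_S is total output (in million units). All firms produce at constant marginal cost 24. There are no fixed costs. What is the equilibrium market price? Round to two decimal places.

Each firm earns π_i = (61 - 0.5Q)q_i - 24q_i.
Setting ∂π_i/∂q_i = 0 with rivals' quantities fixed: 37 - q_i - (1/2)·Σ_{j≠i} q_j = 0.
With identical firms every q_j equals q_i, so Σ_{j≠i} q_j = 2q_i and 37 = 2q_i, giving q_i = 37/2.
Total output Q = 111/2, so price P = 61 - (1/2)·(111/2) = 133/4.

33.25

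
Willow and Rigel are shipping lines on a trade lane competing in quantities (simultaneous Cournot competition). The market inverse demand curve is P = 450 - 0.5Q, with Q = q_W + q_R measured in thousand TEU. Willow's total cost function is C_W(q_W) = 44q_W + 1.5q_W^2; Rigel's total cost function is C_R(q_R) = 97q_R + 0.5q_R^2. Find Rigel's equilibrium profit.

Willow's profit: π_W = (450 - 0.5Q)q_W - (44q_W + (3/2)q_W²). Setting ∂π_W/∂q_W = 0: 406 - 4q_W - (1/2)(q_R) = 0.
Rigel's profit: π_R = (450 - 0.5Q)q_R - (97q_R + (1/2)q_R²). Setting ∂π_R/∂q_R = 0: 353 - 2q_R - (1/2)(q_W) = 0.
So q_W = (406 - (1/2)q_R)/4 and q_R = (353 - (1/2)q_W)/2.
Substituting one into the other gives q_W = 82 and q_R = 156.
Price P = 450 - (1/2)·238 = 331.
Rigel's profit: 331·156 - 97·156 - (1/2)·156² = 24336.

24336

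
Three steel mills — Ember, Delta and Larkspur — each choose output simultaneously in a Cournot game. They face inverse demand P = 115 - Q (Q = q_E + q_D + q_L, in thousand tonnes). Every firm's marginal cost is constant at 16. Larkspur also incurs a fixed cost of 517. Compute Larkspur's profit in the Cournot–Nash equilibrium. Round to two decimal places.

95.56

Each firm earns π_i = (115 - Q)q_i - 16q_i.
First-order condition (treating rivals' output as given): 99 - 2q_i - Σ_{j≠i} q_j = 0.
By symmetry each firm produces the same amount; substituting Σ_{j≠i} q_j = 2q_i yields q_i = 99/4.
Price P = 115 - 297/4 = 163/4.
Larkspur's profit: (163/4 - 16)·(99/4) - 517 = 1529/16.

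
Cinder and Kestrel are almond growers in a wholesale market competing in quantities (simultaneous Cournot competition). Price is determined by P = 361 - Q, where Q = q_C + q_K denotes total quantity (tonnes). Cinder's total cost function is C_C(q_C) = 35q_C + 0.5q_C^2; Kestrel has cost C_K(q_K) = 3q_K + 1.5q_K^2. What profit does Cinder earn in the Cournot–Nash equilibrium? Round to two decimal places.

Cinder's profit: π_C = (361 - Q)q_C - (35q_C + (1/2)q_C²). Setting ∂π_C/∂q_C = 0: 326 - 3q_C - (q_K) = 0.
Kestrel's profit: π_K = (361 - Q)q_K - (3q_K + (3/2)q_K²). Setting ∂π_K/∂q_K = 0: 358 - 5q_K - (q_C) = 0.
Rearranging gives the reaction functions q_C = (326 - q_K)/3 and q_K = (358 - q_C)/5.
Substituting one into the other gives q_C = 636/7 and q_K = 374/7.
Price P = 361 - 1010/7 = 1517/7.
Cinder's profit: (1517/7)·(636/7) - 35·(636/7) - (1/2)(636/7)² = 12382.5306.

12382.53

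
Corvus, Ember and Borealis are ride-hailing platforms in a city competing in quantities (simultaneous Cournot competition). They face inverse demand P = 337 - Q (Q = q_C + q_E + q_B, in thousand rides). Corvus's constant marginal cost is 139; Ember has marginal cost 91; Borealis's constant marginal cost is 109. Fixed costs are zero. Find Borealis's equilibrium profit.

Corvus's profit: π_C = (337 - Q)q_C - (139q_C). Setting ∂π_C/∂q_C = 0: 198 - 2q_C - (q_E + q_B) = 0.
Ember's profit: π_E = (337 - Q)q_E - (91q_E). Setting ∂π_E/∂q_E = 0: 246 - 2q_E - (q_C + q_B) = 0.
Borealis's profit: π_B = (337 - Q)q_B - (109q_B). Setting ∂π_B/∂q_B = 0: 228 - 2q_B - (q_C + q_E) = 0.
Adding the 3 first-order conditions: 672 − 4Q = 0, so Q = 168.
Back-substituting: q_C = (198 − 168) = 30, q_E = (246 − 168) = 78, q_B = (228 − 168) = 60.
Price P = 337 - 168 = 169.
Borealis's profit: (169 - 109)·60 = 3600.

3600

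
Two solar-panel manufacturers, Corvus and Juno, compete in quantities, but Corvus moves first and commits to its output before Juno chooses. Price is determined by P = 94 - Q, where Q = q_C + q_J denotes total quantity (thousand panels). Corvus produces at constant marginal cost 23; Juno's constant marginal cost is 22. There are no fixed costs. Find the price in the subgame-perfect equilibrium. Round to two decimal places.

Solve by backward induction. Given q_C, the follower Juno maximises π_J = (94 - q_C - q_J)q_J - 22q_J.
∂π_J/∂q_J = 72 - q_C - 2q_J = 0 gives the reaction function q_J = (72 - q_C)/2.
The leader anticipates this reaction. Substituting into P = 94 - Q gives P = 58 - (1/2)q_C, so π_C = (58 - (1/2)q_C)q_C - 23q_C.
Maximising: ∂π_C/∂q_C = 35 - q_C = 0, giving q_C = 35.
Then q_J = (72 - 35)/2 = 37/2.
Total output Q = 107/2, so price P = 94 - 107/2 = 81/2.

40.50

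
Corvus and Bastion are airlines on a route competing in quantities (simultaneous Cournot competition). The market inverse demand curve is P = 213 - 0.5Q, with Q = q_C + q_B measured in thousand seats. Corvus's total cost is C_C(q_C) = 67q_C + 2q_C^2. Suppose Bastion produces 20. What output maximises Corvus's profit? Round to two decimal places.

With the rival's output fixed at 20, Corvus's profit is π_C = (213 - (1/2)·20 - (1/2)q_C)q_C - (67q_C + 2q_C²) = (203 - (1/2)q_C)q_C - (67q_C + 2q_C²).
∂π_C/∂q_C = 136 - 5q_C = 0, so q_C = 136/5.

27.20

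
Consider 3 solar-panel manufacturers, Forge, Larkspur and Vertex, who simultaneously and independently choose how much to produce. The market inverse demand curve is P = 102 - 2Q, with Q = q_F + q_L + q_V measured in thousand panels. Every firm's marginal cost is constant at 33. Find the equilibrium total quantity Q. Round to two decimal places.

Each firm earns π_i = (102 - 2Q)q_i - 33q_i.
Setting ∂π_i/∂q_i = 0 with rivals' quantities fixed: 69 - 4q_i - 2·Σ_{j≠i} q_j = 0.
By symmetry each firm produces the same amount; substituting Σ_{j≠i} q_j = 2q_i yields q_i = 69/8.
Total output Q = 69/8 + 69/8 + 69/8 = 207/8.

25.88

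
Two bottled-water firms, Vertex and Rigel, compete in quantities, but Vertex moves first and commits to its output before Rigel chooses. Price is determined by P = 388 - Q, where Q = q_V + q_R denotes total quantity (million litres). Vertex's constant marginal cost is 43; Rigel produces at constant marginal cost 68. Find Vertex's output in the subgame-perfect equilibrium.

The follower Rigel best-responds to any q_V: π_R = (388 - Q)q_R - 68q_R.
Setting the follower's marginal profit to zero, 320 - q_V - 2q_R = 0, i.e. q_R = (320 - q_V)/2.
Vertex substitutes q_R(q_V) into its own profit: π_V = q_V(388 - q_V - (320 - q_V)/2) - 43q_V = (228 - (1/2)q_V)q_V - 43q_V.
Leader FOC: 185 - q_V = 0, so q_V = 185.
Then q_R = (320 - 185)/2 = 135/2.

185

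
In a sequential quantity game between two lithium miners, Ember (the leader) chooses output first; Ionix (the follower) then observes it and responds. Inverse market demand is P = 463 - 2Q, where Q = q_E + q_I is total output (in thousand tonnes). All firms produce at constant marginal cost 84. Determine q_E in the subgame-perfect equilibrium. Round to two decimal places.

The follower Ionix best-responds to any q_E: π_I = (463 - 2Q)q_I - 84q_I.
Follower FOC: 379 - 2q_E - 4q_I = 0, so q_I(q_E) = (379 - 2q_E)/4.
The leader anticipates this reaction. Substituting into P = 463 - 2Q gives P = 547/2 - q_E, so π_E = (547/2 - q_E)q_E - 84q_E.
The leader's first-order condition 379/2 - 2q_E = 0 yields q_E = 379/4.
Then q_I = (379 - 2·(379/4))/4 = 379/8.

94.75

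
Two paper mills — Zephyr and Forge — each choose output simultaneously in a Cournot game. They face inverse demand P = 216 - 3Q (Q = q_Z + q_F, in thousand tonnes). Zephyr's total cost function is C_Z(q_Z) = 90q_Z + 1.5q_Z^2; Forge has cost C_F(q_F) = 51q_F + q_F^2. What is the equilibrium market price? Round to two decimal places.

Zephyr's profit: π_Z = (216 - 3Q)q_Z - (90q_Z + (3/2)q_Z²). Setting ∂π_Z/∂q_Z = 0: 126 - 9q_Z - 3(q_F) = 0.
Forge's profit: π_F = (216 - 3Q)q_F - (51q_F + q_F²). Setting ∂π_F/∂q_F = 0: 165 - 8q_F - 3(q_Z) = 0.
So q_Z = (126 - 3q_F)/9 and q_F = (165 - 3q_Z)/8.
Solving the pair: q_Z = 57/7, q_F = 123/7.
Total output Q = 180/7, so price P = 216 - 3·(180/7) = 972/7.

138.86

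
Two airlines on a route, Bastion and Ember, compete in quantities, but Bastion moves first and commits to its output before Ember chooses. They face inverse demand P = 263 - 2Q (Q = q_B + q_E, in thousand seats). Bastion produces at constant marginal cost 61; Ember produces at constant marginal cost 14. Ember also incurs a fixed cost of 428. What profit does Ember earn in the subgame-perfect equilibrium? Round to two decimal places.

The follower Ember best-responds to any q_B: π_E = (263 - 2Q)q_E - 14q_E.
Setting the follower's marginal profit to zero, 249 - 2q_B - 4q_E = 0, i.e. q_E = (249 - 2q_B)/4.
The leader anticipates this reaction. Substituting into P = 263 - 2Q gives P = 277/2 - q_B, so π_B = (277/2 - q_B)q_B - 61q_B.
Leader FOC: 155/2 - 2q_B = 0, so q_B = 155/4.
Then q_E = (249 - 2·(155/4))/4 = 343/8.
Price P = 263 - 2·(653/8) = 399/4.
Ember's profit: (399/4 - 14)·(343/8) - 428 = 3248.5313.

3248.53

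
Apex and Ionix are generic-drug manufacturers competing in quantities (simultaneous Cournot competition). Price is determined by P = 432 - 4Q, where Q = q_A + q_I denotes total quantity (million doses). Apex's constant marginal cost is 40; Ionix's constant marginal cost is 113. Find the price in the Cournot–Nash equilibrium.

Apex's profit: π_A = (432 - 4Q)q_A - (40q_A). Setting ∂π_A/∂q_A = 0: 392 - 8q_A - 4(q_I) = 0.
Ionix's first-order condition: 319 - 8q_I - 4(q_A) = 0.
Rearranging gives the reaction functions q_A = (392 - 4q_I)/8 and q_I = (319 - 4q_A)/8.
Substituting one into the other gives q_A = 155/4 and q_I = 41/2.
Total output Q = 237/4, so price P = 432 - 4·(237/4) = 195.

195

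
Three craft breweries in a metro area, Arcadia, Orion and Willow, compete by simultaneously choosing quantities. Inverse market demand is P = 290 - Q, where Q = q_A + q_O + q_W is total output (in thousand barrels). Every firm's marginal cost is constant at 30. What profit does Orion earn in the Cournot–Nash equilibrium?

Each firm earns π_i = (290 - Q)q_i - 30q_i.
Setting ∂π_i/∂q_i = 0 with rivals' quantities fixed: 260 - 2q_i - Σ_{j≠i} q_j = 0.
With identical firms every q_j equals q_i, so Σ_{j≠i} q_j = 2q_i and 260 = 4q_i, giving q_i = 65.
Price P = 290 - 195 = 95.
Orion's profit: (95 - 30)·65 = 4225.

4225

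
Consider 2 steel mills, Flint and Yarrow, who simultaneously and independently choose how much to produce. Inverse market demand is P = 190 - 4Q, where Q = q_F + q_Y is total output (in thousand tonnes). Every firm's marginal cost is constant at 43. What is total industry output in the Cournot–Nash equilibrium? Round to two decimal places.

Each firm earns π_i = (190 - 4Q)q_i - 43q_i.
First-order condition (treating rivals' output as given): 147 - 8q_i - 4q_j = 0.
With identical firms every q_j equals q_i, so q_j = q_i and 147 = 12q_i, giving q_i = 49/4.
Total output Q = 49/4 + 49/4 = 49/2.

24.50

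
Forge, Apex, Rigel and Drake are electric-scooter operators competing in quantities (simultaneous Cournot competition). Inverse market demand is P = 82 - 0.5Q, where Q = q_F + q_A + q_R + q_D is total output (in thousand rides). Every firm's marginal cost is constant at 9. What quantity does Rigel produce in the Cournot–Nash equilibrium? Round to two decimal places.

A representative firm's profit is π_i = q_i(82 - 0.5Q) - 9q_i.
First-order condition (treating rivals' output as given): 73 - q_i - (1/2)·Σ_{j≠i} q_j = 0.
With identical firms every q_j equals q_i, so Σ_{j≠i} q_j = 3q_i and 73 = (5/2)q_i, giving q_i = 146/5.

29.20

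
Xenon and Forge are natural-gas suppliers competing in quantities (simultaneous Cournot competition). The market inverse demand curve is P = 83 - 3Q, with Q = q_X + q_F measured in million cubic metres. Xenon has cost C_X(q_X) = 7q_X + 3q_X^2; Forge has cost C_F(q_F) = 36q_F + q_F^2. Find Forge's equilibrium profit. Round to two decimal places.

Xenon's profit: π_X = (83 - 3Q)q_X - (7q_X + 3q_X²). Setting ∂π_X/∂q_X = 0: 76 - 12q_X - 3(q_F) = 0.
Forge's profit: π_F = (83 - 3Q)q_F - (36q_F + q_F²). Setting ∂π_F/∂q_F = 0: 47 - 8q_F - 3(q_X) = 0.
Best responses: q_X = (76 - 3q_F)/12, q_F = (47 - 3q_X)/8.
Substituting one into the other gives q_X = 467/87 and q_F = 112/29.
Price P = 83 - 3·(803/87) = 1604/29.
Forge's profit: (1604/29)·(112/29) - 36·(112/29) - (112/29)² = 59.6623.

59.66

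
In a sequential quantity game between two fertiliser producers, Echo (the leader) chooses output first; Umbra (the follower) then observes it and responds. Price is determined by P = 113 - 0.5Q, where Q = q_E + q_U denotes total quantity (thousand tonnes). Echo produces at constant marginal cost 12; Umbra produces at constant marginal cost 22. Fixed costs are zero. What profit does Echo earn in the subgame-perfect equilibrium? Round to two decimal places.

3080.25

The follower Umbra best-responds to any q_E: π_U = (113 - 0.5Q)q_U - 22q_U.
Follower FOC: 91 - (1/2)q_E - q_U = 0, so q_U(q_E) = (91 - (1/2)q_E).
The leader anticipates this reaction. Substituting into P = 113 - 0.5Q gives P = 135/2 - (1/4)q_E, so π_E = (135/2 - (1/4)q_E)q_E - 12q_E.
The leader's first-order condition 111/2 - (1/2)q_E = 0 yields q_E = 111.
Then q_U = (91 - (1/2)·111) = 71/2.
Price P = 113 - (1/2)·(293/2) = 159/4.
Echo's profit: (159/4 - 12)·111 = 3080.2500.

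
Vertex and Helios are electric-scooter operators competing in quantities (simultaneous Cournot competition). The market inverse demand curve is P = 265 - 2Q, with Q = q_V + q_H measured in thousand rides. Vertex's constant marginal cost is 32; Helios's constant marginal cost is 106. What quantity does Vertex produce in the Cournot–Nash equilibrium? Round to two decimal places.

51.17

Vertex's profit: π_V = (265 - 2Q)q_V - (32q_V). Setting ∂π_V/∂q_V = 0: 233 - 4q_V - 2(q_H) = 0.
Helios's profit: π_H = (265 - 2Q)q_H - (106q_H). Setting ∂π_H/∂q_H = 0: 159 - 4q_H - 2(q_V) = 0.
Rearranging gives the reaction functions q_V = (233 - 2q_H)/4 and q_H = (159 - 2q_V)/4.
Substituting one into the other gives q_V = 307/6 and q_H = 85/6.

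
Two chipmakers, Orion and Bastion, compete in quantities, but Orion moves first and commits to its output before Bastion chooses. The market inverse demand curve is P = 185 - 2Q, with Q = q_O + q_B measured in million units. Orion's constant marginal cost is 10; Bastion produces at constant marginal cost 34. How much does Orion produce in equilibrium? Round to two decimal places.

49.75

Solve by backward induction. Given q_O, the follower Bastion maximises π_B = (185 - 2q_O - 2q_B)q_B - 34q_B.
∂π_B/∂q_B = 151 - 2q_O - 4q_B = 0 gives the reaction function q_B = (151 - 2q_O)/4.
Orion substitutes q_B(q_O) into its own profit: π_O = q_O(185 - 2q_O - (151 - 2q_O)/2) - 10q_O = (219/2 - q_O)q_O - 10q_O.
The leader's first-order condition 199/2 - 2q_O = 0 yields q_O = 199/4.
Then q_B = (151 - 2·(199/4))/4 = 103/8.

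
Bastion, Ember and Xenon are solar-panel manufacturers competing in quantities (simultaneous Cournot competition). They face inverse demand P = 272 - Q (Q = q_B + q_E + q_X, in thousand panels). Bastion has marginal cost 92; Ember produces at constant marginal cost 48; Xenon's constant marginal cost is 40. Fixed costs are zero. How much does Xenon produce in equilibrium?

Bastion's profit: π_B = (272 - Q)q_B - (92q_B). Setting ∂π_B/∂q_B = 0: 180 - 2q_B - (q_E + q_X) = 0.
Ember's first-order condition: 224 - 2q_E - (q_B + q_X) = 0.
Xenon's first-order condition: 232 - 2q_X - (q_B + q_E) = 0.
Adding the 3 first-order conditions: 636 − 4Q = 0, so Q = 159.
Back-substituting: q_B = (180 − 159) = 21, q_E = (224 − 159) = 65, q_X = (232 − 159) = 73.

73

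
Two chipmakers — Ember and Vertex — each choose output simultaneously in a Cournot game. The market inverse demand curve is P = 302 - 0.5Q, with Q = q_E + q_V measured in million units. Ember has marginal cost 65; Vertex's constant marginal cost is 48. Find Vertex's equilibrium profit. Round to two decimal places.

16320.22

Ember's profit: π_E = (302 - 0.5Q)q_E - (65q_E). Setting ∂π_E/∂q_E = 0: 237 - q_E - (1/2)(q_V) = 0.
Vertex's first-order condition: 254 - q_V - (1/2)(q_E) = 0.
So q_E = (237 - (1/2)q_V) and q_V = (254 - (1/2)q_E).
Solving the pair: q_E = 440/3, q_V = 542/3.
Price P = 302 - (1/2)·(982/3) = 415/3.
Vertex's profit: (415/3 - 48)·(542/3) = 16320.2222.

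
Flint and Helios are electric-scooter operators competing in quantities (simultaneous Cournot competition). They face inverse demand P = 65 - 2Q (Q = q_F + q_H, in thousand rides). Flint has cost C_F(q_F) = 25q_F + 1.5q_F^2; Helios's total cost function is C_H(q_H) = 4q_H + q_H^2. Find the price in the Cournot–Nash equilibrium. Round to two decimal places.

Flint's profit: π_F = (65 - 2Q)q_F - (25q_F + (3/2)q_F²). Setting ∂π_F/∂q_F = 0: 40 - 7q_F - 2(q_H) = 0.
Helios's first-order condition: 61 - 6q_H - 2(q_F) = 0.
Rearranging gives the reaction functions q_F = (40 - 2q_H)/7 and q_H = (61 - 2q_F)/6.
Substituting one into the other gives q_F = 59/19 and q_H = 347/38.
Total output Q = 465/38, so price P = 65 - 2·(465/38) = 770/19.

40.53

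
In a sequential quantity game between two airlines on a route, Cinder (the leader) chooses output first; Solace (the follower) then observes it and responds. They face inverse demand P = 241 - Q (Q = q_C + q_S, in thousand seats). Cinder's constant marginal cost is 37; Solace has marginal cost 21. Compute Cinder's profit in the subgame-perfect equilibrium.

4418

Solve by backward induction. Given q_C, the follower Solace maximises π_S = (241 - q_C - q_S)q_S - 21q_S.
Follower FOC: 220 - q_C - 2q_S = 0, so q_S(q_C) = (220 - q_C)/2.
Cinder substitutes q_S(q_C) into its own profit: π_C = q_C(241 - q_C - (220 - q_C)/2) - 37q_C = (131 - (1/2)q_C)q_C - 37q_C.
The leader's first-order condition 94 - q_C = 0 yields q_C = 94.
Then q_S = (220 - 94)/2 = 63.
Price P = 241 - 157 = 84.
Cinder's profit: (84 - 37)·94 = 4418.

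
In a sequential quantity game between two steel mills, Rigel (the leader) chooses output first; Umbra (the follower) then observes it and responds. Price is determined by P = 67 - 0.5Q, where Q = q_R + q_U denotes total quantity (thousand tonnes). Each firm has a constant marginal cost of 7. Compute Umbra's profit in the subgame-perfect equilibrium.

450

Solve by backward induction. Given q_R, the follower Umbra maximises π_U = (67 - (1/2)q_R - (1/2)q_U)q_U - 7q_U.
Follower FOC: 60 - (1/2)q_R - q_U = 0, so q_U(q_R) = (60 - (1/2)q_R).
Rigel substitutes q_U(q_R) into its own profit: π_R = q_R(67 - (1/2)q_R - (60 - (1/2)q_R)/2) - 7q_R = (37 - (1/4)q_R)q_R - 7q_R.
Maximising: ∂π_R/∂q_R = 30 - (1/2)q_R = 0, giving q_R = 60.
Then q_U = (60 - (1/2)·60) = 30.
Price P = 67 - (1/2)·90 = 22.
Umbra's profit: (22 - 7)·30 = 450.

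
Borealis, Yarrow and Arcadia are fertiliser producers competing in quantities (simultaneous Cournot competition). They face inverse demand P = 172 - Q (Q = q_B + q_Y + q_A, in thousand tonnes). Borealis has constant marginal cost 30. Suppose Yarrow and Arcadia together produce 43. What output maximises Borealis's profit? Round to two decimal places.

With rivals' combined output fixed at 43, Borealis's profit is π_B = (172 - 43 - q_B)q_B - (30q_B) = (129 - q_B)q_B - (30q_B).
∂π_B/∂q_B = 99 - 2q_B = 0, so q_B = 99/2.

49.50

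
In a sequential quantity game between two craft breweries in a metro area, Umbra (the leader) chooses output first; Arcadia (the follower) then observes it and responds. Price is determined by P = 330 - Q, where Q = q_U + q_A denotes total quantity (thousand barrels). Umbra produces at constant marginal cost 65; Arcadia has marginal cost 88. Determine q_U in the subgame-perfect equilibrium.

144

Solve by backward induction. Given q_U, the follower Arcadia maximises π_A = (330 - q_U - q_A)q_A - 88q_A.
Setting the follower's marginal profit to zero, 242 - q_U - 2q_A = 0, i.e. q_A = (242 - q_U)/2.
Umbra substitutes q_A(q_U) into its own profit: π_U = q_U(330 - q_U - (242 - q_U)/2) - 65q_U = (209 - (1/2)q_U)q_U - 65q_U.
Leader FOC: 144 - q_U = 0, so q_U = 144.
Then q_A = (242 - 144)/2 = 49.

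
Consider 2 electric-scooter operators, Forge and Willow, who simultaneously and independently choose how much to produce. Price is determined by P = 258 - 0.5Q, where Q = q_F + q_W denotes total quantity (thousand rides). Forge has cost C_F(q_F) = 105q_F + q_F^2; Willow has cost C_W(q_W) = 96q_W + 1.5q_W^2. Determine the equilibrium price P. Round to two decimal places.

Forge's profit: π_F = (258 - 0.5Q)q_F - (105q_F + q_F²). Setting ∂π_F/∂q_F = 0: 153 - 3q_F - (1/2)(q_W) = 0.
Willow's first-order condition: 162 - 4q_W - (1/2)(q_F) = 0.
So q_F = (153 - (1/2)q_W)/3 and q_W = (162 - (1/2)q_F)/4.
Solving the pair: q_F = 45.1915, q_W = 1638/47.
Total output Q = 80.0426, so price P = 258 - (1/2)·80.0426 = 217.9787.

217.98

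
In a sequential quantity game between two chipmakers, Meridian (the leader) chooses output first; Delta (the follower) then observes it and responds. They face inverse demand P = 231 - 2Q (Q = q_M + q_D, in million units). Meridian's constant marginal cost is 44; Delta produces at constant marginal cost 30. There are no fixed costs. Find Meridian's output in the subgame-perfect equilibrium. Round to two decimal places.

43.25

The follower Delta best-responds to any q_M: π_D = (231 - 2Q)q_D - 30q_D.
Follower FOC: 201 - 2q_M - 4q_D = 0, so q_D(q_M) = (201 - 2q_M)/4.
The leader anticipates this reaction. Substituting into P = 231 - 2Q gives P = 261/2 - q_M, so π_M = (261/2 - q_M)q_M - 44q_M.
Maximising: ∂π_M/∂q_M = 173/2 - 2q_M = 0, giving q_M = 173/4.
Then q_D = (201 - 2·(173/4))/4 = 229/8.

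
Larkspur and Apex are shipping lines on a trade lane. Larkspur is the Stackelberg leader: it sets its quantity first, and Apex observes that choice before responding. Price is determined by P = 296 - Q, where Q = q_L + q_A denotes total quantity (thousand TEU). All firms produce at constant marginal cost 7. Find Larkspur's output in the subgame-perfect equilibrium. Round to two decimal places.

144.50

The follower Apex best-responds to any q_L: π_A = (296 - Q)q_A - 7q_A.
∂π_A/∂q_A = 289 - q_L - 2q_A = 0 gives the reaction function q_A = (289 - q_L)/2.
The leader anticipates this reaction. Substituting into P = 296 - Q gives P = 303/2 - (1/2)q_L, so π_L = (303/2 - (1/2)q_L)q_L - 7q_L.
The leader's first-order condition 289/2 - q_L = 0 yields q_L = 289/2.
Then q_A = (289 - 289/2)/2 = 289/4.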